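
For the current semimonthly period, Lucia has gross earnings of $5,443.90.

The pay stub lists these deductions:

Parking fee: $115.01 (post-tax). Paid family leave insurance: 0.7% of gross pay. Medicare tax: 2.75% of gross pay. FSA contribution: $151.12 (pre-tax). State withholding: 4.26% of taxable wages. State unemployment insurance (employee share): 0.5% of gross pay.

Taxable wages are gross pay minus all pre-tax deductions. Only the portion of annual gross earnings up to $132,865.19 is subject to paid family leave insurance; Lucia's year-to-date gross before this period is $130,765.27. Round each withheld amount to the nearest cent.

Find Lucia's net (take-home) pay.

$4,760.67

FSA contribution: $151.12
Taxable wages = $5,443.90 − $151.12 = $5,292.78
State withholding: $5,292.78 × 0.0426 = $225.47
State unemployment insurance (employee share): $5,443.90 × 0.005 = $27.22
Medicare tax: $5,443.90 × 0.0275 = $149.71
Paid family leave insurance: only $132,865.19 − $130,765.27 = $2,099.92 of this check is subject → $2,099.92 × 0.007 = $14.70
Parking fee: $115.01
Total deductions = $151.12 + $225.47 + $27.22 + $149.71 + $14.70 + $115.01 = $683.23
Net pay = $5,443.90 − $683.23 = $4,760.67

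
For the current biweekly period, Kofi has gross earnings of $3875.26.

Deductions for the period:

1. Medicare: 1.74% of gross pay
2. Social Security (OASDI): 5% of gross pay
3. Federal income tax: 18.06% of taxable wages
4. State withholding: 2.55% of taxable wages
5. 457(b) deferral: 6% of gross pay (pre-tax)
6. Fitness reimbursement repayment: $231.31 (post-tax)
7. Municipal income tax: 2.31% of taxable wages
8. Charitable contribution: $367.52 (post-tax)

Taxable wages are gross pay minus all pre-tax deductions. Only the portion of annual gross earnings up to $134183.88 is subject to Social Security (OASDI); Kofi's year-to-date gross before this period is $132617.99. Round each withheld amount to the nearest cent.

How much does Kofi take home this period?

$2063.27

457(b) deferral: $3875.26 × 0.06 = $232.52
Taxable wages = $3875.26 − $232.52 = $3642.74
Federal income tax: $3642.74 × 0.1806 = $657.88
Municipal income tax: $3642.74 × 0.0231 = $84.15
State withholding: $3642.74 × 0.0255 = $92.89
Social Security (OASDI): only $134183.88 − $132617.99 = $1565.89 of this check is subject → $1565.89 × 0.05 = $78.29
Medicare: $3875.26 × 0.0174 = $67.43
Fitness reimbursement repayment: $231.31
Charitable contribution: $367.52
Total deductions = $232.52 + $657.88 + $84.15 + $92.89 + $78.29 + $67.43 + $231.31 + $367.52 = $1811.99
Net pay = $3875.26 − $1811.99 = $2063.27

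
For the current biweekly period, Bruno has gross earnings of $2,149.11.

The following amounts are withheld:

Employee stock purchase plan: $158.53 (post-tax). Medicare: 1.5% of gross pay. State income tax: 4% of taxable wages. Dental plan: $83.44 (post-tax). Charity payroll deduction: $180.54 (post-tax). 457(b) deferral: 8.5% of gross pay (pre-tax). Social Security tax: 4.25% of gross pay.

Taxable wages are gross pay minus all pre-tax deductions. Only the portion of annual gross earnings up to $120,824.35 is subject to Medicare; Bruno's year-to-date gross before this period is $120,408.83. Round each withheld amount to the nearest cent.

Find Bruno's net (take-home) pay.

457(b) deferral: $2,149.11 × 0.085 = $182.67
Taxable wages = $2,149.11 − $182.67 = $1,966.44
State income tax: $1,966.44 × 0.04 = $78.66
Medicare: only $120,824.35 − $120,408.83 = $415.52 of this check is subject → $415.52 × 0.015 = $6.23
Social Security tax: $2,149.11 × 0.0425 = $91.34
Charity payroll deduction: $180.54
Employee stock purchase plan: $158.53
Dental plan: $83.44
Total deductions = $182.67 + $78.66 + $6.23 + $91.34 + $180.54 + $158.53 + $83.44 = $781.41
Net pay = $2,149.11 − $781.41 = $1,367.70

$1,367.70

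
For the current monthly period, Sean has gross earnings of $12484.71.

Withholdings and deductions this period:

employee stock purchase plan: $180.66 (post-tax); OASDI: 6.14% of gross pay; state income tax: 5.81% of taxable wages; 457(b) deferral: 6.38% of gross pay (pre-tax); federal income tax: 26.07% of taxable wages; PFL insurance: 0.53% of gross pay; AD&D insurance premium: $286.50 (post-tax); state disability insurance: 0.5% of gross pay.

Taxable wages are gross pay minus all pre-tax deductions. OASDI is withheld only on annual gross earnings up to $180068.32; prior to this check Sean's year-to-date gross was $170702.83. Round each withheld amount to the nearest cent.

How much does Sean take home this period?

457(b) deferral: $12484.71 × 0.0638 = $796.52
Taxable wages = $12484.71 − $796.52 = $11688.19
Federal income tax: $11688.19 × 0.2607 = $3047.11
State income tax: $11688.19 × 0.0581 = $679.08
PFL insurance: $12484.71 × 0.0053 = $66.17
State disability insurance: $12484.71 × 0.005 = $62.42
OASDI: only $180068.32 − $170702.83 = $9365.49 of this check is subject → $9365.49 × 0.0614 = $575.04
Employee stock purchase plan: $180.66
AD&D insurance premium: $286.50
Total deductions = $796.52 + $3047.11 + $679.08 + $66.17 + $62.42 + $575.04 + $180.66 + $286.50 = $5693.50
Net pay = $12484.71 − $5693.50 = $6791.21

$6791.21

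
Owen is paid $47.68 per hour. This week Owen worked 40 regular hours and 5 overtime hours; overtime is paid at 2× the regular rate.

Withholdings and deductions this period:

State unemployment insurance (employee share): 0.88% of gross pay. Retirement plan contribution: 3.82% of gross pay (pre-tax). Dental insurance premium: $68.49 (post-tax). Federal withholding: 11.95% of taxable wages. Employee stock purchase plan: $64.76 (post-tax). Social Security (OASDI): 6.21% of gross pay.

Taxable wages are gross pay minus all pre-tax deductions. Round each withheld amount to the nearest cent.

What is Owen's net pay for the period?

$1,716.64

Regular pay: 40 × $47.68 = $1,907.20
Overtime pay: 5 × $47.68 × 2 = $476.80
Gross pay = $1,907.20 + $476.80 = $2,384.00
Retirement plan contribution: $2,384.00 × 0.0382 = $91.07
Taxable wages = $2,384.00 − $91.07 = $2,292.93
Federal withholding: $2,292.93 × 0.1195 = $274.01
State unemployment insurance (employee share): $2,384.00 × 0.0088 = $20.98
Social Security (OASDI): $2,384.00 × 0.0621 = $148.05
Dental insurance premium: $68.49
Employee stock purchase plan: $64.76
Total deductions = $91.07 + $274.01 + $20.98 + $148.05 + $68.49 + $64.76 = $667.36
Net pay = $2,384.00 − $667.36 = $1,716.64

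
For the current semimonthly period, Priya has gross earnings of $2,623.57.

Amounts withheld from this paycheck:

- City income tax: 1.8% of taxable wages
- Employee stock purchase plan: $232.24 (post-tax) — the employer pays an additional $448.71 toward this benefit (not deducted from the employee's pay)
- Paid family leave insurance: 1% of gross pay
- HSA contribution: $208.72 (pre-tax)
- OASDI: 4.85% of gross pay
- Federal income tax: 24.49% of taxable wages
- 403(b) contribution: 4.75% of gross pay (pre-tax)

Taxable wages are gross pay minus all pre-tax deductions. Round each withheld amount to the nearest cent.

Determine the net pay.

HSA contribution: $208.72
403(b) contribution: $2,623.57 × 0.0475 = $124.62
Pre-tax total = $208.72 + $124.62 = $333.34
Taxable wages = $2,623.57 − $333.34 = $2,290.23
Federal income tax: $2,290.23 × 0.2449 = $560.88
City income tax: $2,290.23 × 0.018 = $41.22
Paid family leave insurance: $2,623.57 × 0.01 = $26.24
OASDI: $2,623.57 × 0.0485 = $127.24
Employee stock purchase plan: $232.24
(Employer's $448.71 toward employee stock purchase plan is not withheld from the employee.)
Total deductions = $208.72 + $124.62 + $560.88 + $41.22 + $26.24 + $127.24 + $232.24 = $1,321.16
Net pay = $2,623.57 − $1,321.16 = $1,302.41

$1,302.41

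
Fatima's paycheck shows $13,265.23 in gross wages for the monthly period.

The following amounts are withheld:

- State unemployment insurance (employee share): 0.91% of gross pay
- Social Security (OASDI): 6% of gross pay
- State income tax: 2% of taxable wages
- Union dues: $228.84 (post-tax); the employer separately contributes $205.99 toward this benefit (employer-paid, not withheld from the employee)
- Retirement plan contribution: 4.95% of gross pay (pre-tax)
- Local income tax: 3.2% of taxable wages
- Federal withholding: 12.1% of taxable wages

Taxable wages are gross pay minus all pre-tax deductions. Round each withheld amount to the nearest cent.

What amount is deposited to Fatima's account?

Retirement plan contribution: $13,265.23 × 0.0495 = $656.63
Taxable wages = $13,265.23 − $656.63 = $12,608.60
Federal withholding: $12,608.60 × 0.121 = $1,525.64
State income tax: $12,608.60 × 0.02 = $252.17
Local income tax: $12,608.60 × 0.032 = $403.48
State unemployment insurance (employee share): $13,265.23 × 0.0091 = $120.71
Social Security (OASDI): $13,265.23 × 0.06 = $795.91
Union dues: $228.84
(Employer's $205.99 toward union dues is not withheld from the employee.)
Total deductions = $656.63 + $1,525.64 + $252.17 + $403.48 + $120.71 + $795.91 + $228.84 = $3,983.38
Net pay = $13,265.23 − $3,983.38 = $9,281.85

$9,281.85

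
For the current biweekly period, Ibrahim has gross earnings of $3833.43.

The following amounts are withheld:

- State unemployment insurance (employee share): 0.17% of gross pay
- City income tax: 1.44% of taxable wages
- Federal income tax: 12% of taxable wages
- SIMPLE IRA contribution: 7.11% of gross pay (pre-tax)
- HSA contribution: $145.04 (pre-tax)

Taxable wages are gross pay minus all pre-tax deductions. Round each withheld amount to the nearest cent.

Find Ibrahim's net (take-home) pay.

$2950.22

SIMPLE IRA contribution: $3833.43 × 0.0711 = $272.56
HSA contribution: $145.04
Pre-tax total = $272.56 + $145.04 = $417.60
Taxable wages = $3833.43 − $417.60 = $3415.83
Federal income tax: $3415.83 × 0.12 = $409.90
City income tax: $3415.83 × 0.0144 = $49.19
State unemployment insurance (employee share): $3833.43 × 0.0017 = $6.52
Total deductions = $272.56 + $145.04 + $409.90 + $49.19 + $6.52 = $883.21
Net pay = $3833.43 − $883.21 = $2950.22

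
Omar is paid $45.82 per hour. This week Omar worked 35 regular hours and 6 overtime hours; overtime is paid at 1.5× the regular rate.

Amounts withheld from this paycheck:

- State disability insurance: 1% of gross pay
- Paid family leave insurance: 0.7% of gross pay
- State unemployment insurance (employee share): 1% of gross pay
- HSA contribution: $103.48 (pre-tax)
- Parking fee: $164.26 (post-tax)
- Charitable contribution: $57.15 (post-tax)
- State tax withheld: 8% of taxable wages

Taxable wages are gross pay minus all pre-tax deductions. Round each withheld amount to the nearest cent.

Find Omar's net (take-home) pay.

$1,483.75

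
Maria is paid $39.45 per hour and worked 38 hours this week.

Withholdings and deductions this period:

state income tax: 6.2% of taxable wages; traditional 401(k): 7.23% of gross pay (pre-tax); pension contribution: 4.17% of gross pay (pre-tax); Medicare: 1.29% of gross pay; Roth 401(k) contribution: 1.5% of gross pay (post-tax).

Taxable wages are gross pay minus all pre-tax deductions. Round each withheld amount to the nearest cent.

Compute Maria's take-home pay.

$1,204.03

Gross pay: 38 × $39.45 = $1,499.10
Pension contribution: $1,499.10 × 0.0417 = $62.51
Traditional 401(k): $1,499.10 × 0.0723 = $108.38
Pre-tax total = $62.51 + $108.38 = $170.89
Taxable wages = $1,499.10 − $170.89 = $1,328.21
State income tax: $1,328.21 × 0.062 = $82.35
Medicare: $1,499.10 × 0.0129 = $19.34
Roth 401(k) contribution: $1,499.10 × 0.015 = $22.49
Total deductions = $62.51 + $108.38 + $82.35 + $19.34 + $22.49 = $295.07
Net pay = $1,499.10 − $295.07 = $1,204.03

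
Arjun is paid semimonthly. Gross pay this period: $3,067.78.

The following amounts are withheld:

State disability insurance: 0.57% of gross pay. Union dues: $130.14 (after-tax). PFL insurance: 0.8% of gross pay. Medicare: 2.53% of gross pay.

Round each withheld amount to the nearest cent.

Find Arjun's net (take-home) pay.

Medicare: $3,067.78 × 0.0253 = $77.61
State disability insurance: $3,067.78 × 0.0057 = $17.49
PFL insurance: $3,067.78 × 0.008 = $24.54
Union dues: $130.14
Total deductions = $77.61 + $17.49 + $24.54 + $130.14 = $249.78
Net pay = $3,067.78 − $249.78 = $2,818.00

$2,818.00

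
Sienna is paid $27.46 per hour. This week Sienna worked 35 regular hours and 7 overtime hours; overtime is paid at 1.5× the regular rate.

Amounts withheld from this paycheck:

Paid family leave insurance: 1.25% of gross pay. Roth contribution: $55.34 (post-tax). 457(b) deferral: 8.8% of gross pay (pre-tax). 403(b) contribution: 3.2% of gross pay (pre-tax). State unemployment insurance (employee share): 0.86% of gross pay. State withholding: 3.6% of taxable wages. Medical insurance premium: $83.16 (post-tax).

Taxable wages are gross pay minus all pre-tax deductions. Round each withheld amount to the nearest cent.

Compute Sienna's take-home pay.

$895.05

Regular pay: 35 × $27.46 = $961.10
Overtime pay: 7 × $27.46 × 1.5 = $288.33
Gross pay = $961.10 + $288.33 = $1249.43
403(b) contribution: $1249.43 × 0.032 = $39.98
457(b) deferral: $1249.43 × 0.088 = $109.95
Pre-tax total = $39.98 + $109.95 = $149.93
Taxable wages = $1249.43 − $149.93 = $1099.50
State withholding: $1099.50 × 0.036 = $39.58
Paid family leave insurance: $1249.43 × 0.0125 = $15.62
State unemployment insurance (employee share): $1249.43 × 0.0086 = $10.75
Roth contribution: $55.34
Medical insurance premium: $83.16
Total deductions = $39.98 + $109.95 + $39.58 + $15.62 + $10.75 + $55.34 + $83.16 = $354.38
Net pay = $1249.43 − $354.38 = $895.05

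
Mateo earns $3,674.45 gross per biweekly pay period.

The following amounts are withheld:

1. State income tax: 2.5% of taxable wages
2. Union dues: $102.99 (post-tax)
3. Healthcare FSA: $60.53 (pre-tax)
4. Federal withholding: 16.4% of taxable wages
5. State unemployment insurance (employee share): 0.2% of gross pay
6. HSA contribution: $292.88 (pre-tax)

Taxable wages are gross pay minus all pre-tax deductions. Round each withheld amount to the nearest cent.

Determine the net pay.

$2,583.02

Healthcare FSA: $60.53
HSA contribution: $292.88
Pre-tax total = $60.53 + $292.88 = $353.41
Taxable wages = $3,674.45 − $353.41 = $3,321.04
Federal withholding: $3,321.04 × 0.164 = $544.65
State income tax: $3,321.04 × 0.025 = $83.03
State unemployment insurance (employee share): $3,674.45 × 0.002 = $7.35
Union dues: $102.99
Total deductions = $60.53 + $292.88 + $544.65 + $83.03 + $7.35 + $102.99 = $1,091.43
Net pay = $3,674.45 − $1,091.43 = $2,583.02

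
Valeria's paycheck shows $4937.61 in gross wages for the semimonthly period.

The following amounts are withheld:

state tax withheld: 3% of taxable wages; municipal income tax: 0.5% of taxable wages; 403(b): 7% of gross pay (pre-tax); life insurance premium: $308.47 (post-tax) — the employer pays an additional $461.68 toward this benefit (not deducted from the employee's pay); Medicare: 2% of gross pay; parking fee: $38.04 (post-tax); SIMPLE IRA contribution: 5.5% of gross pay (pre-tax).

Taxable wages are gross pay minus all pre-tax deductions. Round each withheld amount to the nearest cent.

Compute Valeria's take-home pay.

$3723.94

SIMPLE IRA contribution: $4937.61 × 0.055 = $271.57
403(b): $4937.61 × 0.07 = $345.63
Pre-tax total = $271.57 + $345.63 = $617.20
Taxable wages = $4937.61 − $617.20 = $4320.41
Municipal income tax: $4320.41 × 0.005 = $21.60
State tax withheld: $4320.41 × 0.03 = $129.61
Medicare: $4937.61 × 0.02 = $98.75
Life insurance premium: $308.47
Parking fee: $38.04
(Employer's $461.68 toward life insurance premium is not withheld from the employee.)
Total deductions = $271.57 + $345.63 + $21.60 + $129.61 + $98.75 + $308.47 + $38.04 = $1213.67
Net pay = $4937.61 − $1213.67 = $3723.94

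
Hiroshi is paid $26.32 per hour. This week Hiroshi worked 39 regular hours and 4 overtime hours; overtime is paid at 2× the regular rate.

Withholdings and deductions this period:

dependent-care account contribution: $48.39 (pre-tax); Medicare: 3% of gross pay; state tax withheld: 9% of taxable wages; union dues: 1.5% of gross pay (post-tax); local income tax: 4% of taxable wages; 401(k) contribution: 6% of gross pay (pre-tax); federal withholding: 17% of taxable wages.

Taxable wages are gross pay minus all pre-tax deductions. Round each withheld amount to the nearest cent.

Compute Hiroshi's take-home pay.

Regular pay: 39 × $26.32 = $1,026.48
Overtime pay: 4 × $26.32 × 2 = $210.56
Gross pay = $1,026.48 + $210.56 = $1,237.04
Dependent-care account contribution: $48.39
401(k) contribution: $1,237.04 × 0.06 = $74.22
Pre-tax total = $48.39 + $74.22 = $122.61
Taxable wages = $1,237.04 − $122.61 = $1,114.43
State tax withheld: $1,114.43 × 0.09 = $100.30
Local income tax: $1,114.43 × 0.04 = $44.58
Federal withholding: $1,114.43 × 0.17 = $189.45
Medicare: $1,237.04 × 0.03 = $37.11
Union dues: $1,237.04 × 0.015 = $18.56
Total deductions = $48.39 + $74.22 + $100.30 + $44.58 + $189.45 + $37.11 + $18.56 = $512.61
Net pay = $1,237.04 − $512.61 = $724.43

$724.43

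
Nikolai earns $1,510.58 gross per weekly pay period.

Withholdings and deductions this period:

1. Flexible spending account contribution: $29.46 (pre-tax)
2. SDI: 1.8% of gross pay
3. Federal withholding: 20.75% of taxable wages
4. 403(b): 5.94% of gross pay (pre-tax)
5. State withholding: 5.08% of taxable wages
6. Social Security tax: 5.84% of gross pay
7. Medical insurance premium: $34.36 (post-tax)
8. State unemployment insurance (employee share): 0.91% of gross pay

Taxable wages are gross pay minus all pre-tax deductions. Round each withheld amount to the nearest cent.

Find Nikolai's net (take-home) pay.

$868.48

403(b): $1,510.58 × 0.0594 = $89.73
Flexible spending account contribution: $29.46
Pre-tax total = $89.73 + $29.46 = $119.19
Taxable wages = $1,510.58 − $119.19 = $1,391.39
State withholding: $1,391.39 × 0.0508 = $70.68
Federal withholding: $1,391.39 × 0.2075 = $288.71
Social Security tax: $1,510.58 × 0.0584 = $88.22
SDI: $1,510.58 × 0.018 = $27.19
State unemployment insurance (employee share): $1,510.58 × 0.0091 = $13.75
Medical insurance premium: $34.36
Total deductions = $89.73 + $29.46 + $70.68 + $288.71 + $88.22 + $27.19 + $13.75 + $34.36 = $642.10
Net pay = $1,510.58 − $642.10 = $868.48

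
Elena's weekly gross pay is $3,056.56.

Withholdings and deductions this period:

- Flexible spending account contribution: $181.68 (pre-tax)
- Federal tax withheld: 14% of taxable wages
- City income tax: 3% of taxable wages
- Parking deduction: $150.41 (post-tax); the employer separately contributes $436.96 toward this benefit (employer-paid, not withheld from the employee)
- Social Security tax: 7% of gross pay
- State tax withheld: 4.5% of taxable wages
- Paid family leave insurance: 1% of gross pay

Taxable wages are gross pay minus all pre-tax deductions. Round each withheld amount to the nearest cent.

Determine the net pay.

Flexible spending account contribution: $181.68
Taxable wages = $3,056.56 − $181.68 = $2,874.88
State tax withheld: $2,874.88 × 0.045 = $129.37
City income tax: $2,874.88 × 0.03 = $86.25
Federal tax withheld: $2,874.88 × 0.14 = $402.48
Social Security tax: $3,056.56 × 0.07 = $213.96
Paid family leave insurance: $3,056.56 × 0.01 = $30.57
Parking deduction: $150.41
(Employer's $436.96 toward parking deduction is not withheld from the employee.)
Total deductions = $181.68 + $129.37 + $86.25 + $402.48 + $213.96 + $30.57 + $150.41 = $1,194.72
Net pay = $3,056.56 − $1,194.72 = $1,861.84

$1,861.84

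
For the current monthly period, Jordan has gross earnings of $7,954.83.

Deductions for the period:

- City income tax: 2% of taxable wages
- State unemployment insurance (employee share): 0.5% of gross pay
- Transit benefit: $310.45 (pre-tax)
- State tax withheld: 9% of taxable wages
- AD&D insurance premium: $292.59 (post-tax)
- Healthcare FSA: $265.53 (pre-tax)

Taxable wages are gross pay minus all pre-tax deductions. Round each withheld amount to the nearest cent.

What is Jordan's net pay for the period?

$6,234.81

Healthcare FSA: $265.53
Transit benefit: $310.45
Pre-tax total = $265.53 + $310.45 = $575.98
Taxable wages = $7,954.83 − $575.98 = $7,378.85
State tax withheld: $7,378.85 × 0.09 = $664.10
City income tax: $7,378.85 × 0.02 = $147.58
State unemployment insurance (employee share): $7,954.83 × 0.005 = $39.77
AD&D insurance premium: $292.59
Total deductions = $265.53 + $310.45 + $664.10 + $147.58 + $39.77 + $292.59 = $1,720.02
Net pay = $7,954.83 − $1,720.02 = $6,234.81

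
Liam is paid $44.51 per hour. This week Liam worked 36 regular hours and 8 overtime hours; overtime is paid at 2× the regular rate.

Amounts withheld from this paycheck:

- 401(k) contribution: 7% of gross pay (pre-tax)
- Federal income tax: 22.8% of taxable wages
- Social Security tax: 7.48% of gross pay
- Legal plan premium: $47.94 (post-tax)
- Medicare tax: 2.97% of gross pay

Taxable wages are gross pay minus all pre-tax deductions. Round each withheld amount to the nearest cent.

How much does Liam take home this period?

$1,371.92

Regular pay: 36 × $44.51 = $1,602.36
Overtime pay: 8 × $44.51 × 2 = $712.16
Gross pay = $1,602.36 + $712.16 = $2,314.52
401(k) contribution: $2,314.52 × 0.07 = $162.02
Taxable wages = $2,314.52 − $162.02 = $2,152.50
Federal income tax: $2,152.50 × 0.228 = $490.77
Social Security tax: $2,314.52 × 0.0748 = $173.13
Medicare tax: $2,314.52 × 0.0297 = $68.74
Legal plan premium: $47.94
Total deductions = $162.02 + $490.77 + $173.13 + $68.74 + $47.94 = $942.60
Net pay = $2,314.52 − $942.60 = $1,371.92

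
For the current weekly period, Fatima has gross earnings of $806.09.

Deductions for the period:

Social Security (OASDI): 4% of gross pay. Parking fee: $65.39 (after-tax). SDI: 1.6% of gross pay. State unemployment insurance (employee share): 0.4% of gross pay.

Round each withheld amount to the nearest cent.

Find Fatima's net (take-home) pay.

$692.34

Social Security (OASDI): $806.09 × 0.04 = $32.24
State unemployment insurance (employee share): $806.09 × 0.004 = $3.22
SDI: $806.09 × 0.016 = $12.90
Parking fee: $65.39
Total deductions = $32.24 + $3.22 + $12.90 + $65.39 = $113.75
Net pay = $806.09 − $113.75 = $692.34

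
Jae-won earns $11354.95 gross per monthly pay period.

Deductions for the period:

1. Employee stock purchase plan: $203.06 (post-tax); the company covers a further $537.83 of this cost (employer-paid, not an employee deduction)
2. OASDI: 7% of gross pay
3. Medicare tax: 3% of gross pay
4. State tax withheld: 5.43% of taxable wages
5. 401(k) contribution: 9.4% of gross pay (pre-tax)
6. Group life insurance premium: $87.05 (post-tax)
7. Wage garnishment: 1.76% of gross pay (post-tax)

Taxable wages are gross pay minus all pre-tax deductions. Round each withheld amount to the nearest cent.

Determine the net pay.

401(k) contribution: $11354.95 × 0.094 = $1067.37
Taxable wages = $11354.95 − $1067.37 = $10287.58
State tax withheld: $10287.58 × 0.0543 = $558.62
OASDI: $11354.95 × 0.07 = $794.85
Medicare tax: $11354.95 × 0.03 = $340.65
Wage garnishment: $11354.95 × 0.0176 = $199.85
Employee stock purchase plan: $203.06
Group life insurance premium: $87.05
(Employer's $537.83 toward employee stock purchase plan is not withheld from the employee.)
Total deductions = $1067.37 + $558.62 + $794.85 + $340.65 + $199.85 + $203.06 + $87.05 = $3251.45
Net pay = $11354.95 − $3251.45 = $8103.50

$8103.50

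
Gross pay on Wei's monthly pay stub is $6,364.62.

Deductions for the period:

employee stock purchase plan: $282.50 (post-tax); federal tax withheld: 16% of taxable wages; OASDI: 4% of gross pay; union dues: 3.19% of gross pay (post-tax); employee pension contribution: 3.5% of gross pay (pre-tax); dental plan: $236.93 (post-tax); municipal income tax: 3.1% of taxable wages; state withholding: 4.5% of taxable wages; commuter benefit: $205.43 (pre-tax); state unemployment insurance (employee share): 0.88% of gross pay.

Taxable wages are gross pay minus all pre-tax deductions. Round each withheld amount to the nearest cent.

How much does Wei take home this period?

$3,502.38

Commuter benefit: $205.43
Employee pension contribution: $6,364.62 × 0.035 = $222.76
Pre-tax total = $205.43 + $222.76 = $428.19
Taxable wages = $6,364.62 − $428.19 = $5,936.43
Municipal income tax: $5,936.43 × 0.031 = $184.03
State withholding: $5,936.43 × 0.045 = $267.14
Federal tax withheld: $5,936.43 × 0.16 = $949.83
OASDI: $6,364.62 × 0.04 = $254.58
State unemployment insurance (employee share): $6,364.62 × 0.0088 = $56.01
Employee stock purchase plan: $282.50
Dental plan: $236.93
Union dues: $6,364.62 × 0.0319 = $203.03
Total deductions = $205.43 + $222.76 + $184.03 + $267.14 + $949.83 + $254.58 + $56.01 + $282.50 + $236.93 + $203.03 = $2,862.24
Net pay = $6,364.62 − $2,862.24 = $3,502.38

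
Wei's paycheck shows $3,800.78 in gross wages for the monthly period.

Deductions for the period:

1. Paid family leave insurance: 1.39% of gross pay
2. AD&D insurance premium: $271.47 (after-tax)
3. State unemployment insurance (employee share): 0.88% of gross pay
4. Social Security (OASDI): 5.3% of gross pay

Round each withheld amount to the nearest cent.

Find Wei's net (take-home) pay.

Social Security (OASDI): $3,800.78 × 0.053 = $201.44
State unemployment insurance (employee share): $3,800.78 × 0.0088 = $33.45
Paid family leave insurance: $3,800.78 × 0.0139 = $52.83
AD&D insurance premium: $271.47
Total deductions = $201.44 + $33.45 + $52.83 + $271.47 = $559.19
Net pay = $3,800.78 − $559.19 = $3,241.59

$3,241.59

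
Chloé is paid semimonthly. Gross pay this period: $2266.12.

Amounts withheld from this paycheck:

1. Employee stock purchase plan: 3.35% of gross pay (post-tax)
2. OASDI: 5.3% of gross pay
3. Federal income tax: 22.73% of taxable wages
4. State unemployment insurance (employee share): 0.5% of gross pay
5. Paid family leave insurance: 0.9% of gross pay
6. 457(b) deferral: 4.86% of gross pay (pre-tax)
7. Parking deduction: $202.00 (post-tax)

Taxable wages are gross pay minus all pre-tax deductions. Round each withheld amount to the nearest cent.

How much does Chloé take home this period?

$1236.18

457(b) deferral: $2266.12 × 0.0486 = $110.13
Taxable wages = $2266.12 − $110.13 = $2155.99
Federal income tax: $2155.99 × 0.2273 = $490.06
Paid family leave insurance: $2266.12 × 0.009 = $20.40
OASDI: $2266.12 × 0.053 = $120.10
State unemployment insurance (employee share): $2266.12 × 0.005 = $11.33
Employee stock purchase plan: $2266.12 × 0.0335 = $75.92
Parking deduction: $202.00
Total deductions = $110.13 + $490.06 + $20.40 + $120.10 + $11.33 + $75.92 + $202.00 = $1029.94
Net pay = $2266.12 − $1029.94 = $1236.18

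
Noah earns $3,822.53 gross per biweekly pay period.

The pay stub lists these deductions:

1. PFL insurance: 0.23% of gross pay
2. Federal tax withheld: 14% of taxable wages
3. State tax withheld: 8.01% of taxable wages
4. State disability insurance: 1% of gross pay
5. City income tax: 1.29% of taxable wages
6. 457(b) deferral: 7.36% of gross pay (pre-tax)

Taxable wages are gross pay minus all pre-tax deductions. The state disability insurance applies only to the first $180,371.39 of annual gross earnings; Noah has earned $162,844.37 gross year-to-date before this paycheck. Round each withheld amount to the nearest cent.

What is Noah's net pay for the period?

$2,669.07

457(b) deferral: $3,822.53 × 0.0736 = $281.34
Taxable wages = $3,822.53 − $281.34 = $3,541.19
State tax withheld: $3,541.19 × 0.0801 = $283.65
City income tax: $3,541.19 × 0.0129 = $45.68
Federal tax withheld: $3,541.19 × 0.14 = $495.77
PFL insurance: $3,822.53 × 0.0023 = $8.79
State disability insurance: cap not yet reached, full $3,822.53 is subject → $3,822.53 × 0.01 = $38.23
Total deductions = $281.34 + $283.65 + $45.68 + $495.77 + $8.79 + $38.23 = $1,153.46
Net pay = $3,822.53 − $1,153.46 = $2,669.07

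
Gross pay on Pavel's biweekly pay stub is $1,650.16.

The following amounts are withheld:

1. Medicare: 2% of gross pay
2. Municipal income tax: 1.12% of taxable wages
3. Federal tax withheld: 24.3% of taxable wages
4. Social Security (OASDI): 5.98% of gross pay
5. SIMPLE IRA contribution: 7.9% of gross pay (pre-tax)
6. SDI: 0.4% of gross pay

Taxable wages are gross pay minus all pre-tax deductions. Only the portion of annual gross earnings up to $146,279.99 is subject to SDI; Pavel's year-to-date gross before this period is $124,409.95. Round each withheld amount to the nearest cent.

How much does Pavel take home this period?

SIMPLE IRA contribution: $1,650.16 × 0.079 = $130.36
Taxable wages = $1,650.16 − $130.36 = $1,519.80
Municipal income tax: $1,519.80 × 0.0112 = $17.02
Federal tax withheld: $1,519.80 × 0.243 = $369.31
Social Security (OASDI): $1,650.16 × 0.0598 = $98.68
SDI: cap not yet reached, full $1,650.16 is subject → $1,650.16 × 0.004 = $6.60
Medicare: $1,650.16 × 0.02 = $33.00
Total deductions = $130.36 + $17.02 + $369.31 + $98.68 + $6.60 + $33.00 = $654.97
Net pay = $1,650.16 − $654.97 = $995.19

$995.19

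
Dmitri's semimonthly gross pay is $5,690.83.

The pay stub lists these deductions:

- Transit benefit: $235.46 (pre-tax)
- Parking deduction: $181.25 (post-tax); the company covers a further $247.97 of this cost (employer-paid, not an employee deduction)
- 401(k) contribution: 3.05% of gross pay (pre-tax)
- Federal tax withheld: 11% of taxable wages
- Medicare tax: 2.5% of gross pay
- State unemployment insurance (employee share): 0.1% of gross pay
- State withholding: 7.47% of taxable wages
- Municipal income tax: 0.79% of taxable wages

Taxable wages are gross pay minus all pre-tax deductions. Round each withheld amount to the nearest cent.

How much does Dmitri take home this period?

$3,935.31

Transit benefit: $235.46
401(k) contribution: $5,690.83 × 0.0305 = $173.57
Pre-tax total = $235.46 + $173.57 = $409.03
Taxable wages = $5,690.83 − $409.03 = $5,281.80
Municipal income tax: $5,281.80 × 0.0079 = $41.73
State withholding: $5,281.80 × 0.0747 = $394.55
Federal tax withheld: $5,281.80 × 0.11 = $581.00
Medicare tax: $5,690.83 × 0.025 = $142.27
State unemployment insurance (employee share): $5,690.83 × 0.001 = $5.69
Parking deduction: $181.25
(Employer's $247.97 toward parking deduction is not withheld from the employee.)
Total deductions = $235.46 + $173.57 + $41.73 + $394.55 + $581.00 + $142.27 + $5.69 + $181.25 = $1,755.52
Net pay = $5,690.83 − $1,755.52 = $3,935.31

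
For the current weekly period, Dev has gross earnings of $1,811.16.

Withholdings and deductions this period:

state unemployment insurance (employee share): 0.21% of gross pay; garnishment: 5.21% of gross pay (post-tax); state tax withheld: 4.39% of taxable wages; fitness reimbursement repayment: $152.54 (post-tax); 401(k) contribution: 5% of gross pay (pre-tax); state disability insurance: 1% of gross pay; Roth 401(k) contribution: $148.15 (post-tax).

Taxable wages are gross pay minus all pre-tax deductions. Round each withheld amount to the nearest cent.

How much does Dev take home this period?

$1,228.11

401(k) contribution: $1,811.16 × 0.05 = $90.56
Taxable wages = $1,811.16 − $90.56 = $1,720.60
State tax withheld: $1,720.60 × 0.0439 = $75.53
State disability insurance: $1,811.16 × 0.01 = $18.11
State unemployment insurance (employee share): $1,811.16 × 0.0021 = $3.80
Roth 401(k) contribution: $148.15
Fitness reimbursement repayment: $152.54
Garnishment: $1,811.16 × 0.0521 = $94.36
Total deductions = $90.56 + $75.53 + $18.11 + $3.80 + $148.15 + $152.54 + $94.36 = $583.05
Net pay = $1,811.16 − $583.05 = $1,228.11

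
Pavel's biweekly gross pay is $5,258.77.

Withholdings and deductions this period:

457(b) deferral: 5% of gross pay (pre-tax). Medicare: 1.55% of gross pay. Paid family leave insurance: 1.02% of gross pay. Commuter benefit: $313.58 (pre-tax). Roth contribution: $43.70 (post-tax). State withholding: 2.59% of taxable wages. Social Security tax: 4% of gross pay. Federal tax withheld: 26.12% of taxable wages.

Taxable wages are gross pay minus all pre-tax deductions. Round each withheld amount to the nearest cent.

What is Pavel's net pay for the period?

$2,948.78

Commuter benefit: $313.58
457(b) deferral: $5,258.77 × 0.05 = $262.94
Pre-tax total = $313.58 + $262.94 = $576.52
Taxable wages = $5,258.77 − $576.52 = $4,682.25
Federal tax withheld: $4,682.25 × 0.2612 = $1,223.00
State withholding: $4,682.25 × 0.0259 = $121.27
Paid family leave insurance: $5,258.77 × 0.0102 = $53.64
Social Security tax: $5,258.77 × 0.04 = $210.35
Medicare: $5,258.77 × 0.0155 = $81.51
Roth contribution: $43.70
Total deductions = $313.58 + $262.94 + $1,223.00 + $121.27 + $53.64 + $210.35 + $81.51 + $43.70 = $2,309.99
Net pay = $5,258.77 − $2,309.99 = $2,948.78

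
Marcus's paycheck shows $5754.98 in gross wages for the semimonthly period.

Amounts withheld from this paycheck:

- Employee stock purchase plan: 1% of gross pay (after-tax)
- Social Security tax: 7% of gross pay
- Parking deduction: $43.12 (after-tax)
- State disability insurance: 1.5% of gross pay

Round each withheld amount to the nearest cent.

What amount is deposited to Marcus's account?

$5165.14

State disability insurance: $5754.98 × 0.015 = $86.32
Social Security tax: $5754.98 × 0.07 = $402.85
Employee stock purchase plan: $5754.98 × 0.01 = $57.55
Parking deduction: $43.12
Total deductions = $86.32 + $402.85 + $57.55 + $43.12 = $589.84
Net pay = $5754.98 − $589.84 = $5165.14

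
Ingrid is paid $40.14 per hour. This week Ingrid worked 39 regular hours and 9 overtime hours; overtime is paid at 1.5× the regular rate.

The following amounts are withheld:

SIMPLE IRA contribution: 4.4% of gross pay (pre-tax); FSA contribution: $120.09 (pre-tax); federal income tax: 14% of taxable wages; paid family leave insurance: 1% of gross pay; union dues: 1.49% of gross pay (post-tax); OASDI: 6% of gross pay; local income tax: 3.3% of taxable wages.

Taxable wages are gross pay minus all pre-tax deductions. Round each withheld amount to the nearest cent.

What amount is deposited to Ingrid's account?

$1,387.87

Regular pay: 39 × $40.14 = $1,565.46
Overtime pay: 9 × $40.14 × 1.5 = $541.89
Gross pay = $1,565.46 + $541.89 = $2,107.35
SIMPLE IRA contribution: $2,107.35 × 0.044 = $92.72
FSA contribution: $120.09
Pre-tax total = $92.72 + $120.09 = $212.81
Taxable wages = $2,107.35 − $212.81 = $1,894.54
Local income tax: $1,894.54 × 0.033 = $62.52
Federal income tax: $1,894.54 × 0.14 = $265.24
Paid family leave insurance: $2,107.35 × 0.01 = $21.07
OASDI: $2,107.35 × 0.06 = $126.44
Union dues: $2,107.35 × 0.0149 = $31.40
Total deductions = $92.72 + $120.09 + $62.52 + $265.24 + $21.07 + $126.44 + $31.40 = $719.48
Net pay = $2,107.35 − $719.48 = $1,387.87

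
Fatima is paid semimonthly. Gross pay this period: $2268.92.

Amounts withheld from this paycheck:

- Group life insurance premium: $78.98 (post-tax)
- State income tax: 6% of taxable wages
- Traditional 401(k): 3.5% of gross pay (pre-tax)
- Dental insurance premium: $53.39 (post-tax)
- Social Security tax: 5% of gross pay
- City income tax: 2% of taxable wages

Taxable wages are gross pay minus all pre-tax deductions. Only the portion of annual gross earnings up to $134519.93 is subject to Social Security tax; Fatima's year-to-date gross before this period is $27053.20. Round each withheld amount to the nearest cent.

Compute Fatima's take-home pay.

$1768.53

Traditional 401(k): $2268.92 × 0.035 = $79.41
Taxable wages = $2268.92 − $79.41 = $2189.51
State income tax: $2189.51 × 0.06 = $131.37
City income tax: $2189.51 × 0.02 = $43.79
Social Security tax: cap not yet reached, full $2268.92 is subject → $2268.92 × 0.05 = $113.45
Dental insurance premium: $53.39
Group life insurance premium: $78.98
Total deductions = $79.41 + $131.37 + $43.79 + $113.45 + $53.39 + $78.98 = $500.39
Net pay = $2268.92 − $500.39 = $1768.53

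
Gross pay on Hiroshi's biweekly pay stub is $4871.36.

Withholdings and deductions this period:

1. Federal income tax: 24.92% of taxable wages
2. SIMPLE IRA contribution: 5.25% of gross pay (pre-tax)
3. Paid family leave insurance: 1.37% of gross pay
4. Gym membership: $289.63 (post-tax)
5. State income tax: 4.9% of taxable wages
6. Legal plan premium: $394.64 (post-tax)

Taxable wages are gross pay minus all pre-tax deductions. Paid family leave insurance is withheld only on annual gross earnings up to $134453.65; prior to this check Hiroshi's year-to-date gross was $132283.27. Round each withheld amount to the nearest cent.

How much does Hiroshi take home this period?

SIMPLE IRA contribution: $4871.36 × 0.0525 = $255.75
Taxable wages = $4871.36 − $255.75 = $4615.61
State income tax: $4615.61 × 0.049 = $226.16
Federal income tax: $4615.61 × 0.2492 = $1150.21
Paid family leave insurance: only $134453.65 − $132283.27 = $2170.38 of this check is subject → $2170.38 × 0.0137 = $29.73
Gym membership: $289.63
Legal plan premium: $394.64
Total deductions = $255.75 + $226.16 + $1150.21 + $29.73 + $289.63 + $394.64 = $2346.12
Net pay = $4871.36 − $2346.12 = $2525.24

$2525.24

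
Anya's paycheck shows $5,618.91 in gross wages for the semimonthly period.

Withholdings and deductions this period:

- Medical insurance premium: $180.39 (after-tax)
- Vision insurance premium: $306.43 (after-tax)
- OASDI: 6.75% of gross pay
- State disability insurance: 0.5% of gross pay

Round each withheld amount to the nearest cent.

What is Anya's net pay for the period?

$4,724.72

OASDI: $5,618.91 × 0.0675 = $379.28
State disability insurance: $5,618.91 × 0.005 = $28.09
Medical insurance premium: $180.39
Vision insurance premium: $306.43
Total deductions = $379.28 + $28.09 + $180.39 + $306.43 = $894.19
Net pay = $5,618.91 − $894.19 = $4,724.72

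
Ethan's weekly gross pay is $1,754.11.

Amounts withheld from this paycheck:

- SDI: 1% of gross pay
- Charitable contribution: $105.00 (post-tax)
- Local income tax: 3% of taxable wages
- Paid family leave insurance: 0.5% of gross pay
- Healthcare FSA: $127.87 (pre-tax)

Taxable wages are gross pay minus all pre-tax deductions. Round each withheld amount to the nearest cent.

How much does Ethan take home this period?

Healthcare FSA: $127.87
Taxable wages = $1,754.11 − $127.87 = $1,626.24
Local income tax: $1,626.24 × 0.03 = $48.79
SDI: $1,754.11 × 0.01 = $17.54
Paid family leave insurance: $1,754.11 × 0.005 = $8.77
Charitable contribution: $105.00
Total deductions = $127.87 + $48.79 + $17.54 + $8.77 + $105.00 = $307.97
Net pay = $1,754.11 − $307.97 = $1,446.14

$1,446.14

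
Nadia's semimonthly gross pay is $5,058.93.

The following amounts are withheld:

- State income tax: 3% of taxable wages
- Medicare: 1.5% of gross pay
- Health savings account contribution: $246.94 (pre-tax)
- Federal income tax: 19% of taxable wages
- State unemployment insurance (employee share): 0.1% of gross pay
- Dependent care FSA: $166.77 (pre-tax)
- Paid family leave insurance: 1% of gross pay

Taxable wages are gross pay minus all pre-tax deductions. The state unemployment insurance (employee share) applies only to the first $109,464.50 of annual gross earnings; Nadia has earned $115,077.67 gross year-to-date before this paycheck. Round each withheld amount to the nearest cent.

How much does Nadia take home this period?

$3,496.80

Health savings account contribution: $246.94
Dependent care FSA: $166.77
Pre-tax total = $246.94 + $166.77 = $413.71
Taxable wages = $5,058.93 − $413.71 = $4,645.22
Federal income tax: $4,645.22 × 0.19 = $882.59
State income tax: $4,645.22 × 0.03 = $139.36
Medicare: $5,058.93 × 0.015 = $75.88
Paid family leave insurance: $5,058.93 × 0.01 = $50.59
State unemployment insurance (employee share): annual cap $109,464.50 already reached (YTD $115,077.67), so $0.00
Total deductions = $246.94 + $166.77 + $882.59 + $139.36 + $75.88 + $50.59 + $0.00 = $1,562.13
Net pay = $5,058.93 − $1,562.13 = $3,496.80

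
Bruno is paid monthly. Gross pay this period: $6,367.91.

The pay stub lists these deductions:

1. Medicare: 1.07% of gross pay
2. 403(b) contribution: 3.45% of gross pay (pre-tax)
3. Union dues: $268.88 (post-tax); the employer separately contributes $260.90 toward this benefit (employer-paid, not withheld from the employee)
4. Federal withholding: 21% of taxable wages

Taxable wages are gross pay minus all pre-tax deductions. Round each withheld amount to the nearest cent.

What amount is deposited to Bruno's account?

$4,520.07

403(b) contribution: $6,367.91 × 0.0345 = $219.69
Taxable wages = $6,367.91 − $219.69 = $6,148.22
Federal withholding: $6,148.22 × 0.21 = $1,291.13
Medicare: $6,367.91 × 0.0107 = $68.14
Union dues: $268.88
(Employer's $260.90 toward union dues is not withheld from the employee.)
Total deductions = $219.69 + $1,291.13 + $68.14 + $268.88 = $1,847.84
Net pay = $6,367.91 − $1,847.84 = $4,520.07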